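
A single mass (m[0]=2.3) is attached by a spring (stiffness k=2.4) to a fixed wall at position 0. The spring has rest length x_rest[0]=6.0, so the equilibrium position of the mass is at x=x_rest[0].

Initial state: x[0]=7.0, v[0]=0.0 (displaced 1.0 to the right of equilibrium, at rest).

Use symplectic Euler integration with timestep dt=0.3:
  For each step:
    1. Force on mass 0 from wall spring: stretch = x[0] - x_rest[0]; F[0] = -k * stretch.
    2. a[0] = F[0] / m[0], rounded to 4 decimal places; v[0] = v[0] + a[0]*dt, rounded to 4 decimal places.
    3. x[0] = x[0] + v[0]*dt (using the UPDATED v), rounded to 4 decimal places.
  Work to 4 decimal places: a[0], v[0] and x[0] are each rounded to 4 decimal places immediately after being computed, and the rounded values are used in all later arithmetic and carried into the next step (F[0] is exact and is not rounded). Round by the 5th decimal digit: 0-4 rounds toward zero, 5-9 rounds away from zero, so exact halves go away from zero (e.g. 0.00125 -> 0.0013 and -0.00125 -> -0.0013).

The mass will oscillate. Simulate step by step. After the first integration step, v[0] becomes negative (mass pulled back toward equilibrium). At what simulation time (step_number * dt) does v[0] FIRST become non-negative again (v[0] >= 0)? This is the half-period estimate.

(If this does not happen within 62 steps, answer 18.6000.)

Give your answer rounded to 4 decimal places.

Step 0: x=[7.0000] v=[0.0000]
Step 1: x=[6.9061] v=[-0.3131]
Step 2: x=[6.7271] v=[-0.5968]
Step 3: x=[6.4798] v=[-0.8244]
Step 4: x=[6.1874] v=[-0.9746]
Step 5: x=[5.8774] v=[-1.0333]
Step 6: x=[5.5789] v=[-0.9949]
Step 7: x=[5.3200] v=[-0.8631]
Step 8: x=[5.1249] v=[-0.6502]
Step 9: x=[5.0120] v=[-0.3763]
Step 10: x=[4.9919] v=[-0.0670]
Step 11: x=[5.0665] v=[0.2486]
First v>=0 after going negative at step 11, time=3.3000

Answer: 3.3000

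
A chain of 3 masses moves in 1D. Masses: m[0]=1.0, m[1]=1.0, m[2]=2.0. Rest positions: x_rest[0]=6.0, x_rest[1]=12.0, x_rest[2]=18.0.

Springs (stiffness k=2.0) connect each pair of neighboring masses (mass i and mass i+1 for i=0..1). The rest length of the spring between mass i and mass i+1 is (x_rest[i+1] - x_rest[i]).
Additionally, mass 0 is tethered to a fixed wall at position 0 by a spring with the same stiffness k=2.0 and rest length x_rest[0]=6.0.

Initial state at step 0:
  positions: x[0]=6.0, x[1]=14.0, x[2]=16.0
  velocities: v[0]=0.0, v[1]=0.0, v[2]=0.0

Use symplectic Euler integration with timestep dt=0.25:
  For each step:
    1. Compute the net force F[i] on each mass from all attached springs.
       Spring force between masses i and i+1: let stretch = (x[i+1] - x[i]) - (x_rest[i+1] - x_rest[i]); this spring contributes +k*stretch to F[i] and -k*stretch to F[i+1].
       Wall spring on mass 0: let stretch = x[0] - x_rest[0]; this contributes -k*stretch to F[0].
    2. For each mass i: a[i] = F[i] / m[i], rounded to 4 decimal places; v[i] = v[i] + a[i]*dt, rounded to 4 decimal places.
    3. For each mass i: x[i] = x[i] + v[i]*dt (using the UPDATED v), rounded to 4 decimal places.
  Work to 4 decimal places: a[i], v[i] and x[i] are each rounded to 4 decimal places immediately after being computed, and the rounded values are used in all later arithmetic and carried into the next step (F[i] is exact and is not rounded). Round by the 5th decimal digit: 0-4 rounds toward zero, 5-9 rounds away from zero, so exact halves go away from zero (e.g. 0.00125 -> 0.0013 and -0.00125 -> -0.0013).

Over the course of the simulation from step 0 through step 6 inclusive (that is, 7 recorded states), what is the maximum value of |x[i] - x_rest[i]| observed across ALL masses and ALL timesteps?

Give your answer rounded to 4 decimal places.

Answer: 2.7253

Derivation:
Step 0: x=[6.0000 14.0000 16.0000] v=[0.0000 0.0000 0.0000]
Step 1: x=[6.2500 13.2500 16.2500] v=[1.0000 -3.0000 1.0000]
Step 2: x=[6.5938 12.0000 16.6875] v=[1.3750 -5.0000 1.7500]
Step 3: x=[6.7891 10.6602 17.2070] v=[0.7812 -5.3594 2.0781]
Step 4: x=[6.6197 9.6548 17.6924] v=[-0.6778 -4.0216 1.9414]
Step 5: x=[6.0022 9.2747 18.0504] v=[-2.4701 -1.5204 1.4320]
Step 6: x=[5.0435 9.5825 18.2349] v=[-3.8350 1.2312 0.7381]
Max displacement = 2.7253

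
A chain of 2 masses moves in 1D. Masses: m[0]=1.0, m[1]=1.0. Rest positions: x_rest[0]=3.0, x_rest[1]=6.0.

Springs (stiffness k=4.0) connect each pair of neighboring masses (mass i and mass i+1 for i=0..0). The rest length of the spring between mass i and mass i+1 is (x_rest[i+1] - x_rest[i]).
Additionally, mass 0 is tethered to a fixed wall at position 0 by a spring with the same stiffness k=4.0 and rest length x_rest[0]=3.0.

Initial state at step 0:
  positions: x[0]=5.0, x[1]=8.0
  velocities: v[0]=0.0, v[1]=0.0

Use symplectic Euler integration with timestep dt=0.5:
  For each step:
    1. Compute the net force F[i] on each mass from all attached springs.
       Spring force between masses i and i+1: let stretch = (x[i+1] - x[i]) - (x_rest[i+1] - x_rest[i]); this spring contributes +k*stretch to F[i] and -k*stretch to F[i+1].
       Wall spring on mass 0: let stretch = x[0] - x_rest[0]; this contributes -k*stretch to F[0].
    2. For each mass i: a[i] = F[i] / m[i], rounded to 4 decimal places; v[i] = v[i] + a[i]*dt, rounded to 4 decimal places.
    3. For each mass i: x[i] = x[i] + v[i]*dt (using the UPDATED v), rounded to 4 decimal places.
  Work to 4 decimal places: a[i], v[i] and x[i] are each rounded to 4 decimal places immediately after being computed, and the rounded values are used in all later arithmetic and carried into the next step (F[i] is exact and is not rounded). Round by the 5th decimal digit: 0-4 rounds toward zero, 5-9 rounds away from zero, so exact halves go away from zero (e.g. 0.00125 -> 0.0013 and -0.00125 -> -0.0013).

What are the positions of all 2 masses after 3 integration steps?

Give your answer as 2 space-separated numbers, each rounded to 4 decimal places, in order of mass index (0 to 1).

Answer: 3.0000 4.0000

Derivation:
Step 0: x=[5.0000 8.0000] v=[0.0000 0.0000]
Step 1: x=[3.0000 8.0000] v=[-4.0000 0.0000]
Step 2: x=[3.0000 6.0000] v=[0.0000 -4.0000]
Step 3: x=[3.0000 4.0000] v=[0.0000 -4.0000]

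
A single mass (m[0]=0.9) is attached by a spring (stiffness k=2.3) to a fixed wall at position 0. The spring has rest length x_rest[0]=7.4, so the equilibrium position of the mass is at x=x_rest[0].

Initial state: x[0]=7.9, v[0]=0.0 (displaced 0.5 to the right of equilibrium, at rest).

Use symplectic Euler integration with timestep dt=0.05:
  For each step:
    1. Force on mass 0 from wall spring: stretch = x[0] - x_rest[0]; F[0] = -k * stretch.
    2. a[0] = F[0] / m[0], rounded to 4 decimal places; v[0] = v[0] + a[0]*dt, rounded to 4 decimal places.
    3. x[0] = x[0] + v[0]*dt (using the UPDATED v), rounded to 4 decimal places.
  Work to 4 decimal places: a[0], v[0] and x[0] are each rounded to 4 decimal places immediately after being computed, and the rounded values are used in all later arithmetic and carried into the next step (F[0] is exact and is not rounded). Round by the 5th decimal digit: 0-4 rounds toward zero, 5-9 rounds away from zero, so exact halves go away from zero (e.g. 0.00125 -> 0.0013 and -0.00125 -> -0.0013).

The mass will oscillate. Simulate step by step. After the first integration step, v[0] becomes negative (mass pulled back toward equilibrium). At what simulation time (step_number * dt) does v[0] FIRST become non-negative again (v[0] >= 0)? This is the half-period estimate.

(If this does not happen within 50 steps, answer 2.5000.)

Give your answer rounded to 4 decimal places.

Answer: 2.0000

Derivation:
Step 0: x=[7.9000] v=[0.0000]
Step 1: x=[7.8968] v=[-0.0639]
Step 2: x=[7.8904] v=[-0.1274]
Step 3: x=[7.8809] v=[-0.1901]
Step 4: x=[7.8683] v=[-0.2516]
Step 5: x=[7.8527] v=[-0.3114]
Step 6: x=[7.8342] v=[-0.3692]
Step 7: x=[7.8130] v=[-0.4247]
Step 8: x=[7.7891] v=[-0.4775]
Step 9: x=[7.7627] v=[-0.5272]
Step 10: x=[7.7340] v=[-0.5735]
Step 11: x=[7.7032] v=[-0.6162]
Step 12: x=[7.6705] v=[-0.6549]
Step 13: x=[7.6360] v=[-0.6895]
Step 14: x=[7.6000] v=[-0.7197]
Step 15: x=[7.5627] v=[-0.7453]
Step 16: x=[7.5244] v=[-0.7661]
Step 17: x=[7.4853] v=[-0.7820]
Step 18: x=[7.4457] v=[-0.7929]
Step 19: x=[7.4058] v=[-0.7987]
Step 20: x=[7.3658] v=[-0.7994]
Step 21: x=[7.3261] v=[-0.7950]
Step 22: x=[7.2868] v=[-0.7856]
Step 23: x=[7.2482] v=[-0.7711]
Step 24: x=[7.2106] v=[-0.7517]
Step 25: x=[7.1742] v=[-0.7275]
Step 26: x=[7.1393] v=[-0.6987]
Step 27: x=[7.1060] v=[-0.6654]
Step 28: x=[7.0746] v=[-0.6278]
Step 29: x=[7.0453] v=[-0.5862]
Step 30: x=[7.0183] v=[-0.5409]
Step 31: x=[6.9937] v=[-0.4921]
Step 32: x=[6.9717] v=[-0.4402]
Step 33: x=[6.9524] v=[-0.3855]
Step 34: x=[6.9360] v=[-0.3283]
Step 35: x=[6.9226] v=[-0.2690]
Step 36: x=[6.9122] v=[-0.2080]
Step 37: x=[6.9049] v=[-0.1457]
Step 38: x=[6.9008] v=[-0.0824]
Step 39: x=[6.8999] v=[-0.0186]
Step 40: x=[6.9022] v=[0.0453]
First v>=0 after going negative at step 40, time=2.0000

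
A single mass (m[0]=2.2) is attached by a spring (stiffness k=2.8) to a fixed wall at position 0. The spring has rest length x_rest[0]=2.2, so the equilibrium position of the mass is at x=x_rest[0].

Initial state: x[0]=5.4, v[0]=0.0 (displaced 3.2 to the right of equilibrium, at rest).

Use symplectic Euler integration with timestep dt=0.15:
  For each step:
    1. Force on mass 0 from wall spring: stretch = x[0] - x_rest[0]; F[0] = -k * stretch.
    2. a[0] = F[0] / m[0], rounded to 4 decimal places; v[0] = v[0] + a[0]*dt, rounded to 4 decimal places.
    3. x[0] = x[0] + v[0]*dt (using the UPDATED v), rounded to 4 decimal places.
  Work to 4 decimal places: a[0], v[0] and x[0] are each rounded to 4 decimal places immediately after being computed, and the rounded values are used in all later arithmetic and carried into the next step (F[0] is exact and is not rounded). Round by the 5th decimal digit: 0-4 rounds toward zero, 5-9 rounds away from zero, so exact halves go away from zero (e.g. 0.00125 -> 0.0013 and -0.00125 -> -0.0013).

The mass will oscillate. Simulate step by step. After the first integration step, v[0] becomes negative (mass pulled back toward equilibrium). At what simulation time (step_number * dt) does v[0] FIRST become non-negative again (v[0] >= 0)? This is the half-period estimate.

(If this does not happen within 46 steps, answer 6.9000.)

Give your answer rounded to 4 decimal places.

Step 0: x=[5.4000] v=[0.0000]
Step 1: x=[5.3084] v=[-0.6109]
Step 2: x=[5.1278] v=[-1.2043]
Step 3: x=[4.8633] v=[-1.7632]
Step 4: x=[4.5225] v=[-2.2717]
Step 5: x=[4.1152] v=[-2.7151]
Step 6: x=[3.6531] v=[-3.0807]
Step 7: x=[3.1494] v=[-3.3581]
Step 8: x=[2.6185] v=[-3.5393]
Step 9: x=[2.0756] v=[-3.6192]
Step 10: x=[1.5363] v=[-3.5955]
Step 11: x=[1.0160] v=[-3.4688]
Step 12: x=[0.5296] v=[-3.2428]
Step 13: x=[0.0910] v=[-2.9239]
Step 14: x=[-0.2872] v=[-2.5213]
Step 15: x=[-0.5942] v=[-2.0465]
Step 16: x=[-0.8212] v=[-1.5131]
Step 17: x=[-0.9616] v=[-0.9363]
Step 18: x=[-1.0115] v=[-0.3327]
Step 19: x=[-0.9694] v=[0.2804]
First v>=0 after going negative at step 19, time=2.8500

Answer: 2.8500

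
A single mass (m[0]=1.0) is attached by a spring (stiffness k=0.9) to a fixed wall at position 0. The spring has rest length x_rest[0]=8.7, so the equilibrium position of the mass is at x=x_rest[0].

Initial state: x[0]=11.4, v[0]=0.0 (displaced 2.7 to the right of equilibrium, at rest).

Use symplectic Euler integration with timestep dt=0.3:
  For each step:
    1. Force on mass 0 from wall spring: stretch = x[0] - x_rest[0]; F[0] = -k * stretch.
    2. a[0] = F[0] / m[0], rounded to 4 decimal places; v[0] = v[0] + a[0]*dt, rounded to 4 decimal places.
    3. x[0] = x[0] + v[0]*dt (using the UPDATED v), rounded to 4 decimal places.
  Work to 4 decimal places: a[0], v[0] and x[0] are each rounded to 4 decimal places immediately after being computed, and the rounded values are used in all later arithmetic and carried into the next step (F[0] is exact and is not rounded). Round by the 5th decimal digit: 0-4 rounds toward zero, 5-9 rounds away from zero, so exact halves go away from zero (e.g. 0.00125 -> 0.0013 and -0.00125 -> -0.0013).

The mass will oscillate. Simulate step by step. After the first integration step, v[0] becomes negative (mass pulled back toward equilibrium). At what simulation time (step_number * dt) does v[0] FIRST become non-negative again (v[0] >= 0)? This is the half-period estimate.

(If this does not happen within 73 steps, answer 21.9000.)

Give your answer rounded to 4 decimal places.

Step 0: x=[11.4000] v=[0.0000]
Step 1: x=[11.1813] v=[-0.7290]
Step 2: x=[10.7616] v=[-1.3990]
Step 3: x=[10.1749] v=[-1.9556]
Step 4: x=[9.4688] v=[-2.3538]
Step 5: x=[8.7004] v=[-2.5614]
Step 6: x=[7.9320] v=[-2.5615]
Step 7: x=[7.2258] v=[-2.3541]
Step 8: x=[6.6390] v=[-1.9561]
Step 9: x=[6.2191] v=[-1.3996]
Step 10: x=[6.0002] v=[-0.7298]
Step 11: x=[5.9999] v=[-0.0009]
Step 12: x=[6.2183] v=[0.7281]
First v>=0 after going negative at step 12, time=3.6000

Answer: 3.6000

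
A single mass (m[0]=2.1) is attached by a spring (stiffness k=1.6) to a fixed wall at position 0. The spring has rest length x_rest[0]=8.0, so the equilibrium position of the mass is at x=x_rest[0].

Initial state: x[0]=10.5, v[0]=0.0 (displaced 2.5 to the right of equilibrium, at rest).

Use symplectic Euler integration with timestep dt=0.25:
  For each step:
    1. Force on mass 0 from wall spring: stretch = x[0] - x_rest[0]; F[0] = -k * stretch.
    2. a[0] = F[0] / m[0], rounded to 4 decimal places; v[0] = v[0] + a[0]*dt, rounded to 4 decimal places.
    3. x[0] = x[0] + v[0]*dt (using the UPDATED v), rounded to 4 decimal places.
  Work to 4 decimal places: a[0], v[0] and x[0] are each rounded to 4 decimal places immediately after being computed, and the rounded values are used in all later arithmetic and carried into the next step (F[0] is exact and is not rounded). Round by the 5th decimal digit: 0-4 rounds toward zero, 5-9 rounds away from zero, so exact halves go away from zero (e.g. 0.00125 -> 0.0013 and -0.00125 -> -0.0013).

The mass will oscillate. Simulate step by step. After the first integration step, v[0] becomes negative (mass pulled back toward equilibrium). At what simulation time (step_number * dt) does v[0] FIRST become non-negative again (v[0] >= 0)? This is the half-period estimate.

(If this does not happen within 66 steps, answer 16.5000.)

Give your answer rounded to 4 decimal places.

Step 0: x=[10.5000] v=[0.0000]
Step 1: x=[10.3810] v=[-0.4762]
Step 2: x=[10.1486] v=[-0.9297]
Step 3: x=[9.8139] v=[-1.3390]
Step 4: x=[9.3928] v=[-1.6845]
Step 5: x=[8.9054] v=[-1.9498]
Step 6: x=[8.3748] v=[-2.1223]
Step 7: x=[7.8264] v=[-2.1937]
Step 8: x=[7.2863] v=[-2.1606]
Step 9: x=[6.7801] v=[-2.0247]
Step 10: x=[6.3320] v=[-1.7924]
Step 11: x=[5.9633] v=[-1.4747]
Step 12: x=[5.6916] v=[-1.0868]
Step 13: x=[5.5298] v=[-0.6471]
Step 14: x=[5.4857] v=[-0.1766]
Step 15: x=[5.5613] v=[0.3023]
First v>=0 after going negative at step 15, time=3.7500

Answer: 3.7500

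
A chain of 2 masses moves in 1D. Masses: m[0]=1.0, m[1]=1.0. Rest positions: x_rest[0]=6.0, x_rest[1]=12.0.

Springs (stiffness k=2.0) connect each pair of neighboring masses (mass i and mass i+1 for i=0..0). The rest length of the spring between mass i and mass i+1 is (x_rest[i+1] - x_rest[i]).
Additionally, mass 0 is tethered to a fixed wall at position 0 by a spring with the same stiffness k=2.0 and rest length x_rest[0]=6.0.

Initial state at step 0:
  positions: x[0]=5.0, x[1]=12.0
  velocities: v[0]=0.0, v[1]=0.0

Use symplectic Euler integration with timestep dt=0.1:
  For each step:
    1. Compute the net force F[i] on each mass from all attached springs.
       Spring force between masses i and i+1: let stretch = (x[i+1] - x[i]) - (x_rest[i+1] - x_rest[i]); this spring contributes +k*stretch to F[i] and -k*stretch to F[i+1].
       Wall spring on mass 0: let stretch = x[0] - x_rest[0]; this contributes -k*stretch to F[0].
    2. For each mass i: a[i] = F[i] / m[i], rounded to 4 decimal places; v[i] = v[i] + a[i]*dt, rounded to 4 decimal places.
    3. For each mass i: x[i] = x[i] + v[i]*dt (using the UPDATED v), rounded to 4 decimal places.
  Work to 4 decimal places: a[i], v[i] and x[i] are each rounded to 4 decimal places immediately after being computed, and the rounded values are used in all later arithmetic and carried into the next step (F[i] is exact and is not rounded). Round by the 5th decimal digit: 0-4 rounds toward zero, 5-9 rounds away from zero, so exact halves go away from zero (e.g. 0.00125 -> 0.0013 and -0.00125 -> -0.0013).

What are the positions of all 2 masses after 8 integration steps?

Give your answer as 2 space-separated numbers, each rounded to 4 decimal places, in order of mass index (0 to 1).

Answer: 6.0654 11.5039

Derivation:
Step 0: x=[5.0000 12.0000] v=[0.0000 0.0000]
Step 1: x=[5.0400 11.9800] v=[0.4000 -0.2000]
Step 2: x=[5.1180 11.9412] v=[0.7800 -0.3880]
Step 3: x=[5.2301 11.8859] v=[1.1210 -0.5526]
Step 4: x=[5.3707 11.8175] v=[1.4061 -0.6838]
Step 5: x=[5.5328 11.7402] v=[1.6213 -0.7732]
Step 6: x=[5.7084 11.6587] v=[1.7562 -0.8147]
Step 7: x=[5.8889 11.5782] v=[1.8046 -0.8048]
Step 8: x=[6.0654 11.5039] v=[1.7647 -0.7427]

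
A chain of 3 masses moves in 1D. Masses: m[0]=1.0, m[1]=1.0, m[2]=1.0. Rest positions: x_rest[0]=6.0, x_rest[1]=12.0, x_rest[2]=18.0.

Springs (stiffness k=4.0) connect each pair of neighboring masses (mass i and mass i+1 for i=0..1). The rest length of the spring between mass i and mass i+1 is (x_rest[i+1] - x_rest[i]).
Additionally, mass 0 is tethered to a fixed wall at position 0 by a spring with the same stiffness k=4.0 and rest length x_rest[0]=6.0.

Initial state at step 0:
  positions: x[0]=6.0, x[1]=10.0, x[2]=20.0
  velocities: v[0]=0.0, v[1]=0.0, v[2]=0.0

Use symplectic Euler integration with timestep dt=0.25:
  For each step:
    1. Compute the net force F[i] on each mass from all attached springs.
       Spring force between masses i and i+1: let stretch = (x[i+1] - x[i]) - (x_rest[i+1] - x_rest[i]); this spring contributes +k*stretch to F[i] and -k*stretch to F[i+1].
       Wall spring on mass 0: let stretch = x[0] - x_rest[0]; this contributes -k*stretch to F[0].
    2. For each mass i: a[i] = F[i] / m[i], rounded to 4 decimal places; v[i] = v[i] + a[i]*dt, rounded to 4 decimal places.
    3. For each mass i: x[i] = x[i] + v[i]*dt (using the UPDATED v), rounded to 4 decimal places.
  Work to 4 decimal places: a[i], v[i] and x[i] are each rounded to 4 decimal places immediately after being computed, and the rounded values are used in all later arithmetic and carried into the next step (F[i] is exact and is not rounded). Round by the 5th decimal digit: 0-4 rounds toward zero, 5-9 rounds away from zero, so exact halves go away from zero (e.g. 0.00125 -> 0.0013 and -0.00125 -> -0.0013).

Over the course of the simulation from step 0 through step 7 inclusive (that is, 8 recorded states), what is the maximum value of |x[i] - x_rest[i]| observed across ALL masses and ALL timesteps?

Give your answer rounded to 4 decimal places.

Answer: 2.2500

Derivation:
Step 0: x=[6.0000 10.0000 20.0000] v=[0.0000 0.0000 0.0000]
Step 1: x=[5.5000 11.5000 19.0000] v=[-2.0000 6.0000 -4.0000]
Step 2: x=[5.1250 13.3750 17.6250] v=[-1.5000 7.5000 -5.5000]
Step 3: x=[5.5313 14.2500 16.6875] v=[1.6250 3.5000 -3.7500]
Step 4: x=[6.7344 13.5547 16.6406] v=[4.8124 -2.7812 -0.1875]
Step 5: x=[7.9590 11.9258 17.3223] v=[4.8983 -6.5156 2.7266]
Step 6: x=[8.1855 10.6543 18.1548] v=[0.9061 -5.0859 3.3301]
Step 7: x=[6.9829 10.6408 18.6122] v=[-4.8106 -0.0542 1.8296]
Max displacement = 2.2500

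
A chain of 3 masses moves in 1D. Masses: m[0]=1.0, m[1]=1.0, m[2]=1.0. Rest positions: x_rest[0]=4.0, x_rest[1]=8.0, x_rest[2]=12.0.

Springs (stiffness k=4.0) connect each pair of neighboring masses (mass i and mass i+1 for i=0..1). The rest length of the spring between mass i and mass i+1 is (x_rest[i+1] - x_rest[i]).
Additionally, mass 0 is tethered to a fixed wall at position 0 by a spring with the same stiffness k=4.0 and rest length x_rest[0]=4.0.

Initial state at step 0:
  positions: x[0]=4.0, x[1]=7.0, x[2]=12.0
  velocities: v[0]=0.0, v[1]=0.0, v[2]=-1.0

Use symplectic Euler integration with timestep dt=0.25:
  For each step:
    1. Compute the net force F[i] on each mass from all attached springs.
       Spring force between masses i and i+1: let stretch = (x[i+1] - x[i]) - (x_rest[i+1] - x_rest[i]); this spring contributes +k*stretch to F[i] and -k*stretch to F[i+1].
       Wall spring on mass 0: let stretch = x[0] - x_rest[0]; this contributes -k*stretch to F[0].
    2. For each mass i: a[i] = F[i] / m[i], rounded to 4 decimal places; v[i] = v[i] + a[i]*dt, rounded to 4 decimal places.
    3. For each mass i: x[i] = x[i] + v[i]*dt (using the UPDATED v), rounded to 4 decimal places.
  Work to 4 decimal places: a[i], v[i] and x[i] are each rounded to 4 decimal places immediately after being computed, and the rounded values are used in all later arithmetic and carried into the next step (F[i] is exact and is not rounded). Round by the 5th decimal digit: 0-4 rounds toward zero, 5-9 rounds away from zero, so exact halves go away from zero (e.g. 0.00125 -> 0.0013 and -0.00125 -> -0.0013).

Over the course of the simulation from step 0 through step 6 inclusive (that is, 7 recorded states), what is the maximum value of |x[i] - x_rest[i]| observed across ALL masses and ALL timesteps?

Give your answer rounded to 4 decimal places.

Answer: 1.2344

Derivation:
Step 0: x=[4.0000 7.0000 12.0000] v=[0.0000 0.0000 -1.0000]
Step 1: x=[3.7500 7.5000 11.5000] v=[-1.0000 2.0000 -2.0000]
Step 2: x=[3.5000 8.0625 11.0000] v=[-1.0000 2.2500 -2.0000]
Step 3: x=[3.5156 8.2188 10.7656] v=[0.0625 0.6250 -0.9375]
Step 4: x=[3.8281 7.8360 10.8945] v=[1.2501 -1.5314 0.5157]
Step 5: x=[4.1856 7.2158 11.2588] v=[1.4299 -2.4808 1.4572]
Step 6: x=[4.2542 6.8488 11.6124] v=[0.2745 -1.4680 1.4142]
Max displacement = 1.2344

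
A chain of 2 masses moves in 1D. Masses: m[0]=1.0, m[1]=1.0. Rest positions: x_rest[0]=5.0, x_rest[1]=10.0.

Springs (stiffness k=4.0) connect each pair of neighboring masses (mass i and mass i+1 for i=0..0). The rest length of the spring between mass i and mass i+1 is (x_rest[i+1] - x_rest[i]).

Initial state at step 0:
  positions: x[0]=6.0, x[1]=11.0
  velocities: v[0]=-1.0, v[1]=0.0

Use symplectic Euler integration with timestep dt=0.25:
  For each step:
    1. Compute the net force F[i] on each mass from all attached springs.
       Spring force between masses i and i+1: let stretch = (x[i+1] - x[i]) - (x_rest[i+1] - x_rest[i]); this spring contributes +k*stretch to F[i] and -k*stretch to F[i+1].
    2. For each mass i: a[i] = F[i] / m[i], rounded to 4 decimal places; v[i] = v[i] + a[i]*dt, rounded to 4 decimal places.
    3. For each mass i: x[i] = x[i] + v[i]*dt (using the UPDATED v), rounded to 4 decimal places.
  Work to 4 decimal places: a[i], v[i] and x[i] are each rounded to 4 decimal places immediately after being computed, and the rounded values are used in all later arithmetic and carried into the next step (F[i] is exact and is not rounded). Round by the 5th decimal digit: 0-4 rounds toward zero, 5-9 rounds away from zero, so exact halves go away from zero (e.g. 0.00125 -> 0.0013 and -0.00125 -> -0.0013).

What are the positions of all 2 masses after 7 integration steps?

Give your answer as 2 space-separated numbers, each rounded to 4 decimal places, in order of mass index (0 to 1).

Answer: 5.3028 9.9474

Derivation:
Step 0: x=[6.0000 11.0000] v=[-1.0000 0.0000]
Step 1: x=[5.7500 11.0000] v=[-1.0000 0.0000]
Step 2: x=[5.5625 10.9375] v=[-0.7500 -0.2500]
Step 3: x=[5.4688 10.7813] v=[-0.3750 -0.6250]
Step 4: x=[5.4532 10.5469] v=[-0.0625 -0.9375]
Step 5: x=[5.4610 10.2891] v=[0.0312 -1.0312]
Step 6: x=[5.4258 10.0743] v=[-0.1407 -0.8593]
Step 7: x=[5.3028 9.9474] v=[-0.4922 -0.5078]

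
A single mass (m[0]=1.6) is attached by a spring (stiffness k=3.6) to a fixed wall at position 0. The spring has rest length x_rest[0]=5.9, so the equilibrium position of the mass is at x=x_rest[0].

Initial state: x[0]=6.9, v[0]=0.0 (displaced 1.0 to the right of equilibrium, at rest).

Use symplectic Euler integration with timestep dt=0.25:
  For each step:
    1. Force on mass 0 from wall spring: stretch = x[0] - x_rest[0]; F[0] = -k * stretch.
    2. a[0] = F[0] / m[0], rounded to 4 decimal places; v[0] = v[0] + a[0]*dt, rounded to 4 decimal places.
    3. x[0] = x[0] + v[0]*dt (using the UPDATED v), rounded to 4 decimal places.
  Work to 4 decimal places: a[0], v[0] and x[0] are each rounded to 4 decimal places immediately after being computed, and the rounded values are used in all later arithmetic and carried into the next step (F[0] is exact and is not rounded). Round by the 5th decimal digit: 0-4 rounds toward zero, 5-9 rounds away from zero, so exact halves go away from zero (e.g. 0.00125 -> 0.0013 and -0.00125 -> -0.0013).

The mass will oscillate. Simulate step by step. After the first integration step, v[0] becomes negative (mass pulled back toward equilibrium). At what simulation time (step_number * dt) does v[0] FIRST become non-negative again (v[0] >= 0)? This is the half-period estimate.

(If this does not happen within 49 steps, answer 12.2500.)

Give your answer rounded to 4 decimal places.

Step 0: x=[6.9000] v=[0.0000]
Step 1: x=[6.7594] v=[-0.5625]
Step 2: x=[6.4979] v=[-1.0459]
Step 3: x=[6.1524] v=[-1.3822]
Step 4: x=[5.7714] v=[-1.5242]
Step 5: x=[5.4084] v=[-1.4519]
Step 6: x=[5.1146] v=[-1.1754]
Step 7: x=[4.9312] v=[-0.7336]
Step 8: x=[4.8840] v=[-0.1887]
Step 9: x=[4.9797] v=[0.3828]
First v>=0 after going negative at step 9, time=2.2500

Answer: 2.2500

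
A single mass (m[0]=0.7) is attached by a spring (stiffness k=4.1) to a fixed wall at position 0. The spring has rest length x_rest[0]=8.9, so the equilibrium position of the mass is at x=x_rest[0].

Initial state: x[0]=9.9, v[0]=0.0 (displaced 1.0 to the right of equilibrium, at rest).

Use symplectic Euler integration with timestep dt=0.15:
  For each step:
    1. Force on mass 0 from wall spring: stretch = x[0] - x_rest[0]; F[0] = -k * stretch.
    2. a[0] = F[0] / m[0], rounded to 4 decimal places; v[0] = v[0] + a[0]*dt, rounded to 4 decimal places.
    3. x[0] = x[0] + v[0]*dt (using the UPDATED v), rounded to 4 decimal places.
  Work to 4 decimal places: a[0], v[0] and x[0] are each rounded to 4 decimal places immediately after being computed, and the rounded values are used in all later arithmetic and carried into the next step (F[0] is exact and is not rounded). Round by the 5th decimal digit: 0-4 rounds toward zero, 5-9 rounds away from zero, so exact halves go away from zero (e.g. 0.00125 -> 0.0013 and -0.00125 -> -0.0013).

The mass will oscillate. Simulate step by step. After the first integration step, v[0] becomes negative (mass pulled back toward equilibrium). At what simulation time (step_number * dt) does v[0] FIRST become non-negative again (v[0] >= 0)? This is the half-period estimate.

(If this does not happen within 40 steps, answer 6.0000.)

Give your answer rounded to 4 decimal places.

Step 0: x=[9.9000] v=[0.0000]
Step 1: x=[9.7682] v=[-0.8786]
Step 2: x=[9.5220] v=[-1.6414]
Step 3: x=[9.1938] v=[-2.1879]
Step 4: x=[8.8269] v=[-2.4460]
Step 5: x=[8.4696] v=[-2.3818]
Step 6: x=[8.1690] v=[-2.0037]
Step 7: x=[7.9648] v=[-1.3615]
Step 8: x=[7.8838] v=[-0.5399]
Step 9: x=[7.9367] v=[0.3529]
First v>=0 after going negative at step 9, time=1.3500

Answer: 1.3500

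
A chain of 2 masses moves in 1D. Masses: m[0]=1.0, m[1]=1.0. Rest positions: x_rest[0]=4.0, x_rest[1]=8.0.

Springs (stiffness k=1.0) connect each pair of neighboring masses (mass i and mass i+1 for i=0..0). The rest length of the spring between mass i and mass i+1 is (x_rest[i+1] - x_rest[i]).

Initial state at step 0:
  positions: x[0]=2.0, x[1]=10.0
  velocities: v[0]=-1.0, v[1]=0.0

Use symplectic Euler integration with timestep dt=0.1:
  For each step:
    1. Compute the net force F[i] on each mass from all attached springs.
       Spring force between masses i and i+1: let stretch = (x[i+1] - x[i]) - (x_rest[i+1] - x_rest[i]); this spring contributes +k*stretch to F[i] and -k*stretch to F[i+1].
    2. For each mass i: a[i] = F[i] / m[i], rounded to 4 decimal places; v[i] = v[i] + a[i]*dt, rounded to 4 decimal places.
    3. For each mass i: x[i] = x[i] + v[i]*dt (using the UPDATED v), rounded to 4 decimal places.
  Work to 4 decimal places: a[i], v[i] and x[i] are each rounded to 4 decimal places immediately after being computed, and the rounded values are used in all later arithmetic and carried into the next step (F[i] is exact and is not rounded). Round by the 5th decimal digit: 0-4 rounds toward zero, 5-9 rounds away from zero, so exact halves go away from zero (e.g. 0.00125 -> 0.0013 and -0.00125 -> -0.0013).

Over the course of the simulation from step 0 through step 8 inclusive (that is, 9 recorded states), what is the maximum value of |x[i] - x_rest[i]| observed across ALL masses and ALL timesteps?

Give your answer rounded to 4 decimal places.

Step 0: x=[2.0000 10.0000] v=[-1.0000 0.0000]
Step 1: x=[1.9400 9.9600] v=[-0.6000 -0.4000]
Step 2: x=[1.9202 9.8798] v=[-0.1980 -0.8020]
Step 3: x=[1.9400 9.7600] v=[0.1980 -1.1980]
Step 4: x=[1.9980 9.6020] v=[0.5800 -1.5800]
Step 5: x=[2.0920 9.4080] v=[0.9404 -1.9404]
Step 6: x=[2.2192 9.1808] v=[1.2720 -2.2720]
Step 7: x=[2.3760 8.9240] v=[1.5682 -2.5682]
Step 8: x=[2.5583 8.6417] v=[1.8230 -2.8230]
Max displacement = 2.0798

Answer: 2.0798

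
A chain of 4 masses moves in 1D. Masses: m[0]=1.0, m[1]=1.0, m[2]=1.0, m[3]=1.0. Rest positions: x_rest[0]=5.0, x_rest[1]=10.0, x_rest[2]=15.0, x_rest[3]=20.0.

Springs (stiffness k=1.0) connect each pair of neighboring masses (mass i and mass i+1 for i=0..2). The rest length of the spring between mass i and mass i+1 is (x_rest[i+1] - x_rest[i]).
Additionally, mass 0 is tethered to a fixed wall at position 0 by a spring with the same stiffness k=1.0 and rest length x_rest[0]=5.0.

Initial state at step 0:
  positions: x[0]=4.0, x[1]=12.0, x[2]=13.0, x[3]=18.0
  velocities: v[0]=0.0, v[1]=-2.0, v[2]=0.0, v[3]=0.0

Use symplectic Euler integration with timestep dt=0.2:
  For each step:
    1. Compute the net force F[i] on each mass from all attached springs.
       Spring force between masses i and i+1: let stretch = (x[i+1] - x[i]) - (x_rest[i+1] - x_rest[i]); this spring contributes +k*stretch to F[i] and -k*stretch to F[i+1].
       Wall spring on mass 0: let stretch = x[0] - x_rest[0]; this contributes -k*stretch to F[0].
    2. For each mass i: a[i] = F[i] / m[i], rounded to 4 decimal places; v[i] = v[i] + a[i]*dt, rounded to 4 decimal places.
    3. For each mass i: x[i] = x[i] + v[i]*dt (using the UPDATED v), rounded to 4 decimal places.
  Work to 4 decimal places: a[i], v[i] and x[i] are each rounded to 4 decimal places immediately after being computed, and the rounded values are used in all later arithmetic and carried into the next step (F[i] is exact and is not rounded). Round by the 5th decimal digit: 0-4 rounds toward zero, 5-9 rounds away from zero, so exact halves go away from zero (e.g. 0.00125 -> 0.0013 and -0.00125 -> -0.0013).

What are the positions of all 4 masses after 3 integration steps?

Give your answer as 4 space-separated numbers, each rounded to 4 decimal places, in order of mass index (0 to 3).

Step 0: x=[4.0000 12.0000 13.0000 18.0000] v=[0.0000 -2.0000 0.0000 0.0000]
Step 1: x=[4.1600 11.3200 13.1600 18.0000] v=[0.8000 -3.4000 0.8000 0.0000]
Step 2: x=[4.4400 10.4272 13.4400 18.0064] v=[1.4000 -4.4640 1.4000 0.0320]
Step 3: x=[4.7819 9.4154 13.7821 18.0301] v=[1.7094 -5.0589 1.7107 0.1187]

Answer: 4.7819 9.4154 13.7821 18.0301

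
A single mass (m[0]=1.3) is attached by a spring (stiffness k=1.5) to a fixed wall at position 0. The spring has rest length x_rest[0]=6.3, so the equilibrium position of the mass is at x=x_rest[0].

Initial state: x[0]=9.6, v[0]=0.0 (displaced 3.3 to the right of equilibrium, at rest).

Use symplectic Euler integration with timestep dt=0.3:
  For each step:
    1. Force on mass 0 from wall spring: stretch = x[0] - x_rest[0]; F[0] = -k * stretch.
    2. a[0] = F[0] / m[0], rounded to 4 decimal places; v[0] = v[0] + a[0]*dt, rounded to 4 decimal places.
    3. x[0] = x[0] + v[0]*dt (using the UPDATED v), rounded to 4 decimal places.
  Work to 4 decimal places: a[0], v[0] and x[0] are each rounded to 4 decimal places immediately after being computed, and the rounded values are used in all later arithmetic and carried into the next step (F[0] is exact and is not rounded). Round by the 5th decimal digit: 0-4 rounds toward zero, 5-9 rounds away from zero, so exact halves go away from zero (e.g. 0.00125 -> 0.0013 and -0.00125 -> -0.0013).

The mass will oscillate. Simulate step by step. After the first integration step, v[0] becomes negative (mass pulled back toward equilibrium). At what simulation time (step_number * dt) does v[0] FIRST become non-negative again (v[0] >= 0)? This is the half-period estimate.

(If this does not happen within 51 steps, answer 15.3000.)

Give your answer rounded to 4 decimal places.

Step 0: x=[9.6000] v=[0.0000]
Step 1: x=[9.2573] v=[-1.1423]
Step 2: x=[8.6075] v=[-2.1660]
Step 3: x=[7.7181] v=[-2.9648]
Step 4: x=[6.6814] v=[-3.4557]
Step 5: x=[5.6051] v=[-3.5877]
Step 6: x=[4.6009] v=[-3.3472]
Step 7: x=[3.7732] v=[-2.7591]
Step 8: x=[3.2079] v=[-1.8845]
Step 9: x=[2.9636] v=[-0.8142]
Step 10: x=[3.0658] v=[0.3407]
First v>=0 after going negative at step 10, time=3.0000

Answer: 3.0000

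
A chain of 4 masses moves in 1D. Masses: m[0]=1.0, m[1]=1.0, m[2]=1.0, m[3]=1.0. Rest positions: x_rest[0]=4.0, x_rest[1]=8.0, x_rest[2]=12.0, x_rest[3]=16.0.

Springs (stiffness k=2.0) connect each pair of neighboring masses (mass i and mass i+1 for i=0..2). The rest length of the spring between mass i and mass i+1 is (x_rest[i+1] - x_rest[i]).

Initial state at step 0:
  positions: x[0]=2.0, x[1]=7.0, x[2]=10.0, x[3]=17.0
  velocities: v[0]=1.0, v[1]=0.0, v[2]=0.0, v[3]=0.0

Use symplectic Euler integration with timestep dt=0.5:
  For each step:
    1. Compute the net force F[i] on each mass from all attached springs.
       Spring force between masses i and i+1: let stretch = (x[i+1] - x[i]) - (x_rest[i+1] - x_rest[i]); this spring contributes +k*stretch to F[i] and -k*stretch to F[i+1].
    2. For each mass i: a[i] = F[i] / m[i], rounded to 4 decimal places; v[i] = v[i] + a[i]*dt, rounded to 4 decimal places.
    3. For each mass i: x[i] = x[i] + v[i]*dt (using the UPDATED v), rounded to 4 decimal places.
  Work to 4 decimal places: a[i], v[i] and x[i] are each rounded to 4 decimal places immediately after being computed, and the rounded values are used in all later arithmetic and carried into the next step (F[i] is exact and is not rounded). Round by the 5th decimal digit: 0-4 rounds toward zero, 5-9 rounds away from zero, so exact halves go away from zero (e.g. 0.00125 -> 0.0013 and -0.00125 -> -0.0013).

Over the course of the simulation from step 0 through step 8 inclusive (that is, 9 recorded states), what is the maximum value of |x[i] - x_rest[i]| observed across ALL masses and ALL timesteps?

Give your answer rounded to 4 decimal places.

Answer: 2.1875

Derivation:
Step 0: x=[2.0000 7.0000 10.0000 17.0000] v=[1.0000 0.0000 0.0000 0.0000]
Step 1: x=[3.0000 6.0000 12.0000 15.5000] v=[2.0000 -2.0000 4.0000 -3.0000]
Step 2: x=[3.5000 6.5000 12.7500 14.2500] v=[1.0000 1.0000 1.5000 -2.5000]
Step 3: x=[3.5000 8.6250 11.1250 14.2500] v=[0.0000 4.2500 -3.2500 0.0000]
Step 4: x=[4.0625 9.4375 9.8125 14.6875] v=[1.1250 1.6250 -2.6250 0.8750]
Step 5: x=[5.3125 7.7500 10.7500 14.6875] v=[2.5000 -3.3750 1.8750 0.0000]
Step 6: x=[5.7813 6.3438 12.1563 14.7188] v=[0.9375 -2.8125 2.8125 0.0625]
Step 7: x=[4.5313 7.5626 11.9376 15.4688] v=[-2.5000 2.4375 -0.4375 1.5000]
Step 8: x=[2.7970 9.4532 11.2970 16.4532] v=[-3.4687 3.7812 -1.2813 1.9688]
Max displacement = 2.1875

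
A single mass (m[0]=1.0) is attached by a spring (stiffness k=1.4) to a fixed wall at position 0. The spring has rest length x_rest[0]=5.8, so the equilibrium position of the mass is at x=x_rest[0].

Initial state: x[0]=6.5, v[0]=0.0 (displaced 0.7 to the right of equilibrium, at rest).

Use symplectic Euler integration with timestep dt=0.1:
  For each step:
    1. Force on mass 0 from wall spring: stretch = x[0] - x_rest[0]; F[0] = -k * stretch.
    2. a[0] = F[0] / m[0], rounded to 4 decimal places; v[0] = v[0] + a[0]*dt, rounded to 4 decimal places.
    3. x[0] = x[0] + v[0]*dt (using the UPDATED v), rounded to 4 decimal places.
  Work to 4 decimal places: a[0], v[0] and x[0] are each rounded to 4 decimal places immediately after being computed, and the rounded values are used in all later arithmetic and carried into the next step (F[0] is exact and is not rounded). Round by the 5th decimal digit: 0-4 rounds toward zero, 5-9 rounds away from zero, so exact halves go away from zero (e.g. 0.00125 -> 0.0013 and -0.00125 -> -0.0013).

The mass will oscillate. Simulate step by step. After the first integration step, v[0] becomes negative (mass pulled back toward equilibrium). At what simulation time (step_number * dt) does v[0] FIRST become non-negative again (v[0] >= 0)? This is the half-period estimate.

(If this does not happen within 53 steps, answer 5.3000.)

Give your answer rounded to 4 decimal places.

Answer: 2.7000

Derivation:
Step 0: x=[6.5000] v=[0.0000]
Step 1: x=[6.4902] v=[-0.0980]
Step 2: x=[6.4707] v=[-0.1946]
Step 3: x=[6.4419] v=[-0.2885]
Step 4: x=[6.4041] v=[-0.3784]
Step 5: x=[6.3578] v=[-0.4630]
Step 6: x=[6.3037] v=[-0.5411]
Step 7: x=[6.2425] v=[-0.6116]
Step 8: x=[6.1751] v=[-0.6736]
Step 9: x=[6.1025] v=[-0.7261]
Step 10: x=[6.0257] v=[-0.7685]
Step 11: x=[5.9457] v=[-0.8001]
Step 12: x=[5.8637] v=[-0.8205]
Step 13: x=[5.7808] v=[-0.8294]
Step 14: x=[5.6981] v=[-0.8267]
Step 15: x=[5.6169] v=[-0.8124]
Step 16: x=[5.5382] v=[-0.7868]
Step 17: x=[5.4632] v=[-0.7502]
Step 18: x=[5.3929] v=[-0.7031]
Step 19: x=[5.3283] v=[-0.6461]
Step 20: x=[5.2703] v=[-0.5801]
Step 21: x=[5.2197] v=[-0.5059]
Step 22: x=[5.1772] v=[-0.4247]
Step 23: x=[5.1435] v=[-0.3375]
Step 24: x=[5.1189] v=[-0.2456]
Step 25: x=[5.1039] v=[-0.1503]
Step 26: x=[5.0986] v=[-0.0529]
Step 27: x=[5.1031] v=[0.0453]
First v>=0 after going negative at step 27, time=2.7000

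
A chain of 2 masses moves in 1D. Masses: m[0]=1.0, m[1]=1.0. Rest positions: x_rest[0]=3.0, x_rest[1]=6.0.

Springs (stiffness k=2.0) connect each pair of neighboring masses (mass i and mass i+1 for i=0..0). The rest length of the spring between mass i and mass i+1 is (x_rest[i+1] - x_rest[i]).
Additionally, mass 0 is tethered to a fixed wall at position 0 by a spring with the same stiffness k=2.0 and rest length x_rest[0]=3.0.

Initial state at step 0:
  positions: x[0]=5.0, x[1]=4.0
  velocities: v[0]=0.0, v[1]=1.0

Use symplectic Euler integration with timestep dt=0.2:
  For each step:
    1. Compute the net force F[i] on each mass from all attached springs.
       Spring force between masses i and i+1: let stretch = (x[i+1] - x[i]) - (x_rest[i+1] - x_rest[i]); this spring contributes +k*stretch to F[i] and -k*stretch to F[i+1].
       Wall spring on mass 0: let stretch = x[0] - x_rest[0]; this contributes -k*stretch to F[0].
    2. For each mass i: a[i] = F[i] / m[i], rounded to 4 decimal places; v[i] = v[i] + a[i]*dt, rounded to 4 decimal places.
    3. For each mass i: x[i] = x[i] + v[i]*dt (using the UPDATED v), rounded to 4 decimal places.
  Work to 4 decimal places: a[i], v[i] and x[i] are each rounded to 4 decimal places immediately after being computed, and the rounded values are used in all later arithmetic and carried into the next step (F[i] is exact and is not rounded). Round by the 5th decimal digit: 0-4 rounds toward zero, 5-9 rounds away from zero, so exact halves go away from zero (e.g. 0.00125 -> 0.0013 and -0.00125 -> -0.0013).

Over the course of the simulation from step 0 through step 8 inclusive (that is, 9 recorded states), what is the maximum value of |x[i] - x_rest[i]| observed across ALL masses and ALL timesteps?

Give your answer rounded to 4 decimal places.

Step 0: x=[5.0000 4.0000] v=[0.0000 1.0000]
Step 1: x=[4.5200 4.5200] v=[-2.4000 2.6000]
Step 2: x=[3.6784 5.2800] v=[-4.2080 3.8000]
Step 3: x=[2.6707 6.1519] v=[-5.0387 4.3594]
Step 4: x=[1.7278 6.9853] v=[-4.7145 4.1669]
Step 5: x=[1.0673 7.6381] v=[-3.3026 3.2639]
Step 6: x=[0.8471 8.0052] v=[-1.1012 1.8356]
Step 7: x=[1.1317 8.0397] v=[1.4232 0.1724]
Step 8: x=[1.8784 7.7615] v=[3.7337 -1.3908]
Max displacement = 2.1529

Answer: 2.1529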